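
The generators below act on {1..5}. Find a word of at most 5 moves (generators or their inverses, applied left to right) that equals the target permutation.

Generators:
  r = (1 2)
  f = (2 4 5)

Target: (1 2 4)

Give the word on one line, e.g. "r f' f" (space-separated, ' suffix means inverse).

  after r: (1 2)
  after f': (1 5 4 2)
  after r: (1 5 4)
  after f: (1 2 4)

r f' r f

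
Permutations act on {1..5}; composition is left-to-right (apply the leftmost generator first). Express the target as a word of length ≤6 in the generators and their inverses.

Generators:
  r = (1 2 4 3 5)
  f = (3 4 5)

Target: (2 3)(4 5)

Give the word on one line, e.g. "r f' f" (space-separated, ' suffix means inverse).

  after r': (1 5 3 4 2)
  after f: (1 3 5 4 2)
  after f: (1 4 2)
  after r': (1 2 5 3 4)
  after r': (2 3)(4 5)

r' f f r' r'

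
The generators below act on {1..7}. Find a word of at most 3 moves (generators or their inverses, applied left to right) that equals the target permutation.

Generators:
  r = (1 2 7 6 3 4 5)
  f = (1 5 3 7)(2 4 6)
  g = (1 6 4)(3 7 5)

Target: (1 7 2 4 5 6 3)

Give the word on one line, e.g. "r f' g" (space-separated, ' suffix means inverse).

  after r': (1 5 4 3 6 7 2)
  after g': (1 7 2 4 5 6 3)

r' g'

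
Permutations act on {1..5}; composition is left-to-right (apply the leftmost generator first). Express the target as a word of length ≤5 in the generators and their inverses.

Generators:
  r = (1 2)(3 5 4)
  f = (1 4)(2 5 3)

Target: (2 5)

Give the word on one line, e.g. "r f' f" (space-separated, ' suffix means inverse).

f' r f' f' r

  after f': (1 4)(2 3 5)
  after r: (1 3 4 2 5)
  after f': (1 5 4 3)
  after f': (1 2 3 4 5)
  after r: (2 5)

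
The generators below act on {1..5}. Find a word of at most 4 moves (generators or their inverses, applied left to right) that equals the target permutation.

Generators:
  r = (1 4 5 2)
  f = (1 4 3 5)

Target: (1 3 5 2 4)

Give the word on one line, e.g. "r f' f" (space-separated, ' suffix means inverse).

r f

  after r: (1 4 5 2)
  after f: (1 3 5 2 4)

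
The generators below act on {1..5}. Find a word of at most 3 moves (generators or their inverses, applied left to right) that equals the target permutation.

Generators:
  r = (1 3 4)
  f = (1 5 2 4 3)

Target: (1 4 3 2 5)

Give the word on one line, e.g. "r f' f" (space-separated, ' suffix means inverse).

r f'

  after r: (1 3 4)
  after f': (1 4 3 2 5)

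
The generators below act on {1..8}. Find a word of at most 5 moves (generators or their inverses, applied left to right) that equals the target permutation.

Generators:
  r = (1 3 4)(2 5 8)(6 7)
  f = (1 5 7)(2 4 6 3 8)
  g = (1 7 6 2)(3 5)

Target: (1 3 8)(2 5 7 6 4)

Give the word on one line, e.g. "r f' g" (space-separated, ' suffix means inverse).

r' g' r'

  after r': (1 4 3)(2 8 5)(6 7)
  after g': (1 4 5 6)(2 8 3)
  after r': (1 3 8)(2 5 7 6 4)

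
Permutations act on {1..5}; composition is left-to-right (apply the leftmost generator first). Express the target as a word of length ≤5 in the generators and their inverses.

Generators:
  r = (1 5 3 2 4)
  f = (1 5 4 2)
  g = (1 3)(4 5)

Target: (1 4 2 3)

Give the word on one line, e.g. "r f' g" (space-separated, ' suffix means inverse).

  after f': (1 2 4 5)
  after g': (1 2 5 3)
  after f': (1 4 5 3 2)
  after g: (1 5)(2 3)
  after f: (1 4 2 3)

f' g' f' g f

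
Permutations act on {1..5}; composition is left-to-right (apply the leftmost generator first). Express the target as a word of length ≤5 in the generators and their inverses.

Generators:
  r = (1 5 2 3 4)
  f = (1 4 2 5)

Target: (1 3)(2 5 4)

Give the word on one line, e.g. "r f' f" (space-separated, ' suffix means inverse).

r f r r r

  after r: (1 5 2 3 4)
  after f: (2 3)
  after r: (1 5 2 4)
  after r: (1 2)(3 4 5)
  after r: (1 3)(2 5 4)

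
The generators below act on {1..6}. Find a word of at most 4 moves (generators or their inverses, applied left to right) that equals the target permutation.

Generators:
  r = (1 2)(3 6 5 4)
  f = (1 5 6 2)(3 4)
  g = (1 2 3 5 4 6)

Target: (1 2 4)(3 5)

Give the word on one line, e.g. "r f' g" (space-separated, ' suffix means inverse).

  after f': (1 2 6 5)(3 4)
  after r: (2 5)(4 6)
  after g: (1 2 4)(3 5)

f' r g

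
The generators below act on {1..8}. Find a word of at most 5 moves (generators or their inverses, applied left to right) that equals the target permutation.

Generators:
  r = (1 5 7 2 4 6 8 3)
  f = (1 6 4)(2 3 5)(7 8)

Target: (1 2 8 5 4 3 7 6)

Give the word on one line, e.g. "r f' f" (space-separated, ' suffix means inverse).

r r r

  after r: (1 5 7 2 4 6 8 3)
  after r: (1 7 4 8)(2 6 3 5)
  after r: (1 2 8 5 4 3 7 6)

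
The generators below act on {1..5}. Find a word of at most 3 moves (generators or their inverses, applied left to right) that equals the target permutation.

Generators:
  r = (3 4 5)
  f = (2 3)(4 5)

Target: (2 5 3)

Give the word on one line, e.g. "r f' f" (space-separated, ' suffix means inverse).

  after f: (2 3)(4 5)
  after r': (2 5 3)

f r'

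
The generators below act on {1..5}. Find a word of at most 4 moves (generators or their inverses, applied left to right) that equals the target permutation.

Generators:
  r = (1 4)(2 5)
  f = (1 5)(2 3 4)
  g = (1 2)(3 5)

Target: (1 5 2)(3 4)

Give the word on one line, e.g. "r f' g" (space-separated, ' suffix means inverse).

r g' f r

  after r: (1 4)(2 5)
  after g': (1 4 2 3 5)
  after f: (1 2 4 3)
  after r: (1 5 2)(3 4)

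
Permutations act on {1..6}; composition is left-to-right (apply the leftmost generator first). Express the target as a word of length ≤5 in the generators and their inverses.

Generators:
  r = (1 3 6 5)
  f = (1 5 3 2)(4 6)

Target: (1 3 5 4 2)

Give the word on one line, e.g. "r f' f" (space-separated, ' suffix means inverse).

f' r r f'

  after f': (1 2 3 5)(4 6)
  after r: (1 2 6 4 5 3)
  after r: (1 2 5 6 4)
  after f': (1 3 5 4 2)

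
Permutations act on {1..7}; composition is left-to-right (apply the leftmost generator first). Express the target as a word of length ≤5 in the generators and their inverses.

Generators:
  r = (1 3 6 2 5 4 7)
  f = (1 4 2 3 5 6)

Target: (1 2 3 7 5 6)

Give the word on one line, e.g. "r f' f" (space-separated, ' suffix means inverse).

r f r'

  after r: (1 3 6 2 5 4 7)
  after f: (1 5 2 6 3)(4 7)
  after r': (1 2 3 7 5 6)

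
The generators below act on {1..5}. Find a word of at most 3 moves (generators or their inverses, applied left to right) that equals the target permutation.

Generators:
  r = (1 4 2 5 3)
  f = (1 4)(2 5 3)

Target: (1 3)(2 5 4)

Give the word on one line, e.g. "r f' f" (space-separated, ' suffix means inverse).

  after r: (1 4 2 5 3)
  after r: (1 2 3 4 5)
  after f': (1 3)(2 5 4)

r r f'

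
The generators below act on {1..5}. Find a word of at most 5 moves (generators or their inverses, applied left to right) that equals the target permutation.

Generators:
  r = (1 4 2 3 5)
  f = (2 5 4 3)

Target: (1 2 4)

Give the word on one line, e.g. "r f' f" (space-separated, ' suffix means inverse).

r f r f'

  after r: (1 4 2 3 5)
  after f: (1 3 4 5)
  after r: (1 5 4)(2 3)
  after f': (1 2 4)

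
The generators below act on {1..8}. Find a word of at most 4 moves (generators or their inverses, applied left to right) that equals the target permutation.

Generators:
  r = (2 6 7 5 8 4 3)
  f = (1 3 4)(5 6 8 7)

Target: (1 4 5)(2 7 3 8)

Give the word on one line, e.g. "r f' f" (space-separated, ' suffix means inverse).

  after r: (2 6 7 5 8 4 3)
  after r: (2 7 8 3 6 5 4)
  after r: (2 5 3 7 4 6 8)
  after f': (1 4 5)(2 7 3 8)

r r r f'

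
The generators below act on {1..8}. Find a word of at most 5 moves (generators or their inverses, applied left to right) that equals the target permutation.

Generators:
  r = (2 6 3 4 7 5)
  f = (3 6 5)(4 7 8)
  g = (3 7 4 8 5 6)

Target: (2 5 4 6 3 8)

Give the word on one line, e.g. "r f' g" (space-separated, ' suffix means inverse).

  after r': (2 5 7 4 3 6)
  after g: (2 6)(4 7 8 5)
  after r: (2 3 4 5 7 8)
  after f': (2 5 4 6 3 8)

r' g r f'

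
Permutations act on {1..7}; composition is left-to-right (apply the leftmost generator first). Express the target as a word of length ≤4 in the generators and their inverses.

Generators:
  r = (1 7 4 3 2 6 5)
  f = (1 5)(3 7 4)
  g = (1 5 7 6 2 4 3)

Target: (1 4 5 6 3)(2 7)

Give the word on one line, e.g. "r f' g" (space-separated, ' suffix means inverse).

g g f

  after g: (1 5 7 6 2 4 3)
  after g: (1 7 2 3 5 6 4)
  after f: (1 4 5 6 3)(2 7)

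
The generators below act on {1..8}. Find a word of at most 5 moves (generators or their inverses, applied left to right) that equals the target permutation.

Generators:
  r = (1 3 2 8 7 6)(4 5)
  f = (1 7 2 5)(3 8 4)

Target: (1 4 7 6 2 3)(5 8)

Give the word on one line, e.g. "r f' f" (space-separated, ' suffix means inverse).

  after r: (1 3 2 8 7 6)(4 5)
  after f: (1 8 2 4)(3 5)(6 7)
  after f: (1 4 7 6 2 3)(5 8)

r f f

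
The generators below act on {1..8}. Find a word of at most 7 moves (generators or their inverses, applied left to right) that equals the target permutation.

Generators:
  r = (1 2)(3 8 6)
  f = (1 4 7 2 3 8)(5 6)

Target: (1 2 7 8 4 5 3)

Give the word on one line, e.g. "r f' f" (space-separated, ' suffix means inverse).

  after f': (1 8 3 2 7 4)(5 6)
  after f': (1 3 7)(2 4 8)
  after r: (1 8)(2 4 6 3 7)
  after f: (2 7 3)(4 5 6 8)
  after r: (1 2 7 8 4 5 3)

f' f' r f r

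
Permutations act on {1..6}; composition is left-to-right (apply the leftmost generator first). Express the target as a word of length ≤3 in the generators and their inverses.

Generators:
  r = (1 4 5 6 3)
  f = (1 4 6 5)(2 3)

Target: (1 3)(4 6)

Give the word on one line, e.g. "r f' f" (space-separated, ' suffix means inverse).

r' f' f'

  after r': (1 3 6 5 4)
  after f': (1 2 3 4 5)
  after f': (1 3)(4 6)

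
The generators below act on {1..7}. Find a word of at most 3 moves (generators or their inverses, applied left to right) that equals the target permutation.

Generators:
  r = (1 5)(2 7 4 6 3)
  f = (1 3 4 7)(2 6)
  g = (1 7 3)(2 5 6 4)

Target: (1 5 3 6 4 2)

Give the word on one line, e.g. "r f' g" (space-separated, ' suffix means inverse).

  after r: (1 5)(2 7 4 6 3)
  after f: (1 5 3 6 4 2)

r f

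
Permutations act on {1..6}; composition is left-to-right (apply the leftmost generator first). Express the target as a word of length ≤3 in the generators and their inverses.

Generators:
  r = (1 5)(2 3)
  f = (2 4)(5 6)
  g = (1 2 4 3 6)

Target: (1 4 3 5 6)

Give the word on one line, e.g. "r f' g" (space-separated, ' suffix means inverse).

g f

  after g: (1 2 4 3 6)
  after f: (1 4 3 5 6)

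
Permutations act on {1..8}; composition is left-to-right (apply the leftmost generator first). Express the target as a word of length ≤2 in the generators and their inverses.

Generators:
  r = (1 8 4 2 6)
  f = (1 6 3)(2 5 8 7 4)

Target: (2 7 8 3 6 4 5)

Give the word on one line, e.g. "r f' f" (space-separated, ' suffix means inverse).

  after r': (1 6 2 4 8)
  after f': (2 7 8 3 6 4 5)

r' f'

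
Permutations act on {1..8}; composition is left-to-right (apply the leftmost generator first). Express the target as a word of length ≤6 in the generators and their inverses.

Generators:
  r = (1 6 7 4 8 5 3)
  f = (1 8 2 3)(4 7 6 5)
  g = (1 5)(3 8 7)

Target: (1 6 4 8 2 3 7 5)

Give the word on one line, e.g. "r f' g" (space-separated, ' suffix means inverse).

  after f: (1 8 2 3)(4 7 6 5)
  after r: (1 5 8 2)(3 6)
  after g': (2 5 3 6 7 8)
  after r: (1 6 4 8 2 3 7 5)

f r g' r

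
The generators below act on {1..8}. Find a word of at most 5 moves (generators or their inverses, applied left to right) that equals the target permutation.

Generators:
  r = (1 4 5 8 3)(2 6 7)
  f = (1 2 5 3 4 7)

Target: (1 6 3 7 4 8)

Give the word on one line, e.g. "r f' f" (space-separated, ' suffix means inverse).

  after r: (1 4 5 8 3)(2 6 7)
  after f: (1 7 5 8 4 3 2 6)
  after r': (1 6 3 7 4 8)

r f r'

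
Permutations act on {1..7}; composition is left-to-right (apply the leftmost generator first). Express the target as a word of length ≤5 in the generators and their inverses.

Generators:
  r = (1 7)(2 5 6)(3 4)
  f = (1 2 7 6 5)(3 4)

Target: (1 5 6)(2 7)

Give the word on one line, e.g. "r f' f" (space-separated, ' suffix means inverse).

  after f': (1 5 6 7 2)(3 4)
  after r: (1 6)(2 7 5)
  after r: (1 2)(3 4)(6 7)
  after r: (1 5 6)(2 7)

f' r r r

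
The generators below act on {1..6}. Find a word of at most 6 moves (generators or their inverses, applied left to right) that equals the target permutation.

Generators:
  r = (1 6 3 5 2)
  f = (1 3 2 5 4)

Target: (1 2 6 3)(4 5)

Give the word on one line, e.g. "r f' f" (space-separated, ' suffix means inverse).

r' f f f r'

  after r': (1 2 5 3 6)
  after f: (1 5 2 4)(3 6)
  after f: (1 4 3 6 2)
  after f: (2 3 6 5 4)
  after r': (1 2 6 3)(4 5)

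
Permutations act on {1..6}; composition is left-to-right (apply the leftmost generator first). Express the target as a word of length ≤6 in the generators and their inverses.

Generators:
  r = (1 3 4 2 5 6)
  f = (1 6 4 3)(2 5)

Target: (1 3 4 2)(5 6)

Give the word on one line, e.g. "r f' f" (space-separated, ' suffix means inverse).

  after r: (1 3 4 2 5 6)
  after f: (4 5)
  after f: (1 6 4 2 5 3)
  after r: (2 6)(4 5)
  after f': (1 3 4 2)(5 6)

r f f r f'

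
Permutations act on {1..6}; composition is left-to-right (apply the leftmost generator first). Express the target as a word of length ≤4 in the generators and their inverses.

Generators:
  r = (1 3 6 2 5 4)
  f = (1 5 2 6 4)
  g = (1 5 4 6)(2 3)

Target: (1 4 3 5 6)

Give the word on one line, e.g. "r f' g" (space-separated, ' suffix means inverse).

  after g: (1 5 4 6)(2 3)
  after f: (1 2 3 6 5)
  after r: (1 5 3 2 6 4)
  after r: (1 4 3 5 6)

g f r r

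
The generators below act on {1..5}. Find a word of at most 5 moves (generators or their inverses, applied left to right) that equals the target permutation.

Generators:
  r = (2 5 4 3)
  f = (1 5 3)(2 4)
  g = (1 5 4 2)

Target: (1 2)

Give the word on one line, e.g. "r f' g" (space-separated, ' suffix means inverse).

f g r' f r

  after f: (1 5 3)(2 4)
  after g: (1 4)(3 5)
  after r': (1 5 4)(2 3)
  after f: (1 3 4 5 2)
  after r: (1 2)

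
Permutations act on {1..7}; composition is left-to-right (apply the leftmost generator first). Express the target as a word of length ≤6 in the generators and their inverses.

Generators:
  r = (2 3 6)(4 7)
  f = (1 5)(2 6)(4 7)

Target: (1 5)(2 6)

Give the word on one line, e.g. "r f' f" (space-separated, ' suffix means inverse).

r' r' r' f

  after r': (2 6 3)(4 7)
  after r': (2 3 6)
  after r': (4 7)
  after f: (1 5)(2 6)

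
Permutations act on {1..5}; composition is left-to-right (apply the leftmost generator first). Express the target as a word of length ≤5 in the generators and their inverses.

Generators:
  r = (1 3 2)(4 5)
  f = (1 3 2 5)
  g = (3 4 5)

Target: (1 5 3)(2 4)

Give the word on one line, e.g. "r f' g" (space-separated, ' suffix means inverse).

  after f: (1 3 2 5)
  after r': (2 4 5)
  after f': (1 5 3)(2 4)

f r' f'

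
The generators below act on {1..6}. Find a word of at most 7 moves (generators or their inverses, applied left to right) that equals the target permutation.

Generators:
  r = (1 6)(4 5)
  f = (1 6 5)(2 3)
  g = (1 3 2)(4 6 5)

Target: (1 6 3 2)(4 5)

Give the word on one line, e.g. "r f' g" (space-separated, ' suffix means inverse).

r g f' f' r'

  after r: (1 6)(4 5)
  after g: (1 5 6 3 2)
  after f': (1 6 2 5)
  after f': (2 6 3)
  after r': (1 6 3 2)(4 5)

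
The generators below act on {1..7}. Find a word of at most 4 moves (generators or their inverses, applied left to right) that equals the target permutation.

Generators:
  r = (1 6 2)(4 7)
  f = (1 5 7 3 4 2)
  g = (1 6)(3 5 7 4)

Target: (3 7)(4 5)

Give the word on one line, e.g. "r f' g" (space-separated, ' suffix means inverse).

g' g'

  after g': (1 6)(3 4 7 5)
  after g': (3 7)(4 5)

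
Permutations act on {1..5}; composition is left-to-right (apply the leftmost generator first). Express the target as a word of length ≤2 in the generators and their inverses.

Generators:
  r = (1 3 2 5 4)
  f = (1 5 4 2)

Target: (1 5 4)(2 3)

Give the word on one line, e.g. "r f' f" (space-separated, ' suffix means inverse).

r' f'

  after r': (1 4 5 2 3)
  after f': (1 5 4)(2 3)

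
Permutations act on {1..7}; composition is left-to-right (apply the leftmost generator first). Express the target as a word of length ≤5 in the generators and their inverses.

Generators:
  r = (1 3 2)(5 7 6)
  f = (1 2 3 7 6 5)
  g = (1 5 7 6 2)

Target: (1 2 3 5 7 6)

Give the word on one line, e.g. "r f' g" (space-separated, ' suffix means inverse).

g f r'

  after g: (1 5 7 6 2)
  after f: (3 7 5 6)
  after r': (1 2 3 5 7 6)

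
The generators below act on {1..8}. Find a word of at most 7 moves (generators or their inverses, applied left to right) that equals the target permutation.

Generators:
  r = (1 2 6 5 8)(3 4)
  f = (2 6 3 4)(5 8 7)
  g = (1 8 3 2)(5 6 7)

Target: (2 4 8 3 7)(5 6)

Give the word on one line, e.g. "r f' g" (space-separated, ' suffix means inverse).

  after r: (1 2 6 5 8)(3 4)
  after f: (1 6 8)(2 3)(5 7)
  after f: (1 3 6 7 8)(2 4)
  after g': (1 8 2 4 3 5 7)
  after g': (2 4 8 3 7)(5 6)

r f f g' g'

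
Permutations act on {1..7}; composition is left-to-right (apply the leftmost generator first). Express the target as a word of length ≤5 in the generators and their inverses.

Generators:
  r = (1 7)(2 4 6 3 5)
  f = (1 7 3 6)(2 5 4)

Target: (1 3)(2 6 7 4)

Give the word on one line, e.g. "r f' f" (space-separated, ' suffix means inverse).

  after f: (1 7 3 6)(2 5 4)
  after r: (5 6 7)
  after f': (1 6)(2 4 5 3 7)
  after r: (1 3)(2 6 7 4)

f r f' r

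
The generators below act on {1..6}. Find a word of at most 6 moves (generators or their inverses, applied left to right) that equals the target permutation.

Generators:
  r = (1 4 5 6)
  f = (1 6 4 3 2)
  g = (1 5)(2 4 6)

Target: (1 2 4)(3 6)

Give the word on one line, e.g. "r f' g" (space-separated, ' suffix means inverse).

  after f': (1 2 3 4 6)
  after r: (1 2 3 5 6 4)
  after f: (3 5 4 6)
  after r': (1 6 3 4 5)
  after g: (1 2 4)(3 6)

f' r f r' g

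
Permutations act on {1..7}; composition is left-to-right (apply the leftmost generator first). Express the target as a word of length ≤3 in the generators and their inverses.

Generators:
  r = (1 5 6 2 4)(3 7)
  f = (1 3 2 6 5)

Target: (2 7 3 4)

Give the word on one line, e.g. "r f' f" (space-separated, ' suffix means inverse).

f' r'

  after f': (1 5 6 2 3)
  after r': (2 7 3 4)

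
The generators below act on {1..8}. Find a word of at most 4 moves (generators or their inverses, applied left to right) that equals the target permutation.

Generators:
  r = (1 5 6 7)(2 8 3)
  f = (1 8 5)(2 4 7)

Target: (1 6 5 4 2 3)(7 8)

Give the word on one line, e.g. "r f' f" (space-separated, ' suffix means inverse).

r r f f

  after r: (1 5 6 7)(2 8 3)
  after r: (1 6)(2 3 8)(5 7)
  after f: (1 6 8 4 7)(2 3 5)
  after f: (1 6 5 4 2 3)(7 8)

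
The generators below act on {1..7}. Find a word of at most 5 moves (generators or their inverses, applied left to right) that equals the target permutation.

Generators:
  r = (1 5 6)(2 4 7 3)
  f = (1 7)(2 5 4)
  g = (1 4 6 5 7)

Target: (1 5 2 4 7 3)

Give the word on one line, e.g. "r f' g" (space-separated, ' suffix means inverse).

  after r: (1 5 6)(2 4 7 3)
  after g: (1 7 3 2 6 4)
  after f: (2 6)(3 5 4 7)
  after f: (1 7 3 4)(2 6 5)
  after g': (1 5 2 4 7 3)

r g f f g'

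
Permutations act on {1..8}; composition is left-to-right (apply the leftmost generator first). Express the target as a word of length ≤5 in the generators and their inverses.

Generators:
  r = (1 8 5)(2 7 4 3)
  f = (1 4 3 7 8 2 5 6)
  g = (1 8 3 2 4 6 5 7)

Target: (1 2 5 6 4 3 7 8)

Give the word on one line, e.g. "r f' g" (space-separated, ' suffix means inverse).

  after f': (1 6 5 2 8 7 3 4)
  after r: (1 6)(2 5 7)(4 8)
  after g: (1 5)(2 7 4 3)(6 8)
  after r': (1 8 6)
  after f: (1 2 5 6 4 3 7 8)

f' r g r' f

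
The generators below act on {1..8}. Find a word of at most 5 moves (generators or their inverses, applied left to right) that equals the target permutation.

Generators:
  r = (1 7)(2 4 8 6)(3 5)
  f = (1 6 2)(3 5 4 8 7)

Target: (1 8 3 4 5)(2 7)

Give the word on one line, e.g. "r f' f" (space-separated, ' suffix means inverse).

  after f': (1 2 6)(3 7 8 4 5)
  after f': (1 6 2)(3 8 5 7 4)
  after r: (1 2 7 8 3 6 4 5)
  after r: (1 4 3 2)(5 7 6 8)
  after r: (1 8 3 4 5)(2 7)

f' f' r r r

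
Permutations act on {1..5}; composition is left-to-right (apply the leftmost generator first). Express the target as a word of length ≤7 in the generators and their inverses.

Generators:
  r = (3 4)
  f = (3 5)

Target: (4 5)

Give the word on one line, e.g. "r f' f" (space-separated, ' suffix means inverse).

r f f f r'

  after r: (3 4)
  after f: (3 4 5)
  after f: (3 4)
  after f: (3 4 5)
  after r': (4 5)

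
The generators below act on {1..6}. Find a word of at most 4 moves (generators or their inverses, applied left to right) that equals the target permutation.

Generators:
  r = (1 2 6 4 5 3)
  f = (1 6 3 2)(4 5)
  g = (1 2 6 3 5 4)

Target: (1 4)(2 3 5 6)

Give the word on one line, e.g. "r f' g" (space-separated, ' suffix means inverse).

g' f g

  after g': (1 4 5 3 6 2)
  after f: (1 5 2 6)
  after g: (1 4)(2 3 5 6)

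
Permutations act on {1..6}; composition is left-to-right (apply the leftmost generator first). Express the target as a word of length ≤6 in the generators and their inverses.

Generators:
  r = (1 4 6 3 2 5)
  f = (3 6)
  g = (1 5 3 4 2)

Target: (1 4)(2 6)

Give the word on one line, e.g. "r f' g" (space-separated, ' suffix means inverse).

  after g: (1 5 3 4 2)
  after f: (1 5 6 3 4 2)
  after f: (1 5 3 4 2)
  after r: (2 4 5)(3 6)
  after r: (1 4)(2 6)

g f f r r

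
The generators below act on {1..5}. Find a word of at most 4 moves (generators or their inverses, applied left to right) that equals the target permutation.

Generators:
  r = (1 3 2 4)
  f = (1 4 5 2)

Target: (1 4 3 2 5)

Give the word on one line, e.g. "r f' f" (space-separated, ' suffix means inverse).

r f' r' f

  after r: (1 3 2 4)
  after f': (1 3 5 4 2)
  after r': (2 4 3 5)
  after f: (1 4 3 2 5)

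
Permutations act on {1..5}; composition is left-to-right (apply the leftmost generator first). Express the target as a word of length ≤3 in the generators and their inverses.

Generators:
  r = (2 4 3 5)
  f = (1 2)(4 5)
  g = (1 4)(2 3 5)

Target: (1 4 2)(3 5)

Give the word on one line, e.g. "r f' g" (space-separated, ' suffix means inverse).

  after f': (1 2)(4 5)
  after r: (1 4 2)(3 5)

f' r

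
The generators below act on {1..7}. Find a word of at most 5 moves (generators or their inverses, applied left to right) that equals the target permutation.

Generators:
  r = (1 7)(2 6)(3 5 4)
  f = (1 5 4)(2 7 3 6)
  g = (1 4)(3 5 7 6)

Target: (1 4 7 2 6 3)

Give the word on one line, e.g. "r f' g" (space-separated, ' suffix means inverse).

  after r': (1 7)(2 6)(3 4 5)
  after r': (3 5 4)
  after f': (1 4 7 2 6 3)

r' r' f'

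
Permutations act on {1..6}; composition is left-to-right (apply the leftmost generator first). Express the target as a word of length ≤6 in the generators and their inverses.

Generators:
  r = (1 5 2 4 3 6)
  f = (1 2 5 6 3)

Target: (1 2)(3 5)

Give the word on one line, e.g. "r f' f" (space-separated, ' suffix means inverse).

r r r f' r'

  after r: (1 5 2 4 3 6)
  after r: (1 2 3)(4 6 5)
  after r: (1 4)(2 6)(3 5)
  after f': (1 4 3 2 5 6)
  after r': (1 2)(3 5)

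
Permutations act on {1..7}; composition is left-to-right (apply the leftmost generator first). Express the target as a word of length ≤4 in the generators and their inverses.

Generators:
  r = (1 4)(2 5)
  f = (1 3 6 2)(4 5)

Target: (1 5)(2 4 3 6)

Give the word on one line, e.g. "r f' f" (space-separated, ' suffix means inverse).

  after r': (1 4)(2 5)
  after f: (1 5)(2 4 3 6)

r' f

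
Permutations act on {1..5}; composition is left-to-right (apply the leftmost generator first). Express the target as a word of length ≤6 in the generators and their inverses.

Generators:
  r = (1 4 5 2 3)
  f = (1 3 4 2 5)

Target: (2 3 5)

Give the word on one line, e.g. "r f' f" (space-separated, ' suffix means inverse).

  after r': (1 3 2 5 4)
  after f': (3 4 5)
  after f': (1 5)(2 4)
  after r': (1 4 5 3 2)
  after r': (2 3 5)

r' f' f' r' r'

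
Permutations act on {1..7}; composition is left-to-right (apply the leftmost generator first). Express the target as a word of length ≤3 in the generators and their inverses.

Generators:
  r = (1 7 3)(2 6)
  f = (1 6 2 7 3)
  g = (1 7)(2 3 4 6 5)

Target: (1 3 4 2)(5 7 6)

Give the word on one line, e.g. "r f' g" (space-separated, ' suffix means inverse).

  after g: (1 7)(2 3 4 6 5)
  after f: (1 3 4 2)(5 7 6)

g f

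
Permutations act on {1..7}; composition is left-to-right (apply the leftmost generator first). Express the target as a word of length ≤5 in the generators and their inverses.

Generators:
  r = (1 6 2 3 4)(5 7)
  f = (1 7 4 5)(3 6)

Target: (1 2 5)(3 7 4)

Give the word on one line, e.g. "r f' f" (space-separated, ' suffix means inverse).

  after r: (1 6 2 3 4)(5 7)
  after r: (1 2 4 6 3)
  after f: (1 2 5)(3 7 4)

r r f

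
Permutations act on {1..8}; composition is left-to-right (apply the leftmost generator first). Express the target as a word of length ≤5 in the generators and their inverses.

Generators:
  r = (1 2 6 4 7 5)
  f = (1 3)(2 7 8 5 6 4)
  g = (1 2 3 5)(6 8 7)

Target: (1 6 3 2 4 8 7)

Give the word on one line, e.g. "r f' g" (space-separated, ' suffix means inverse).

g' f' g r' r'

  after g': (1 5 3 2)(6 7 8)
  after f': (1 8 5)(2 3 4 6)
  after g: (1 7 6 3 4 8)(2 5)
  after r': (1 4 8 5)(2 7)(3 6)
  after r': (1 6 3 2 4 8 7)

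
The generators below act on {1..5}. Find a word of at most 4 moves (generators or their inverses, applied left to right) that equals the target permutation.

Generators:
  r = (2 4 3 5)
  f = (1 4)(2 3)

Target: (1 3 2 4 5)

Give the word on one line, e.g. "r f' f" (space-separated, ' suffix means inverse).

  after r: (2 4 3 5)
  after f': (1 4 2)(3 5)
  after r': (1 2)(4 5)
  after f: (1 3 2 4 5)

r f' r' f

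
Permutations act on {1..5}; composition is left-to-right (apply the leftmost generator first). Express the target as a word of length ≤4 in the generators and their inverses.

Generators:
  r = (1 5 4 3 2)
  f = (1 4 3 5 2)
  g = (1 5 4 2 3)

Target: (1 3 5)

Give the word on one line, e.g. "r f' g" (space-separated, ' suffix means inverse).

  after r: (1 5 4 3 2)
  after f': (1 3 5)

r f'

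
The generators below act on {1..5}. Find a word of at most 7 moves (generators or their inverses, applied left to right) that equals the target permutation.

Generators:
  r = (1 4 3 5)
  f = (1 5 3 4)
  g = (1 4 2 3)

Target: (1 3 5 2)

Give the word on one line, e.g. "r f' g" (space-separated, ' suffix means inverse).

  after r: (1 4 3 5)
  after f': (1 3)(4 5)
  after r': (1 4 3 5)
  after g: (1 2 3 5 4)
  after g: (1 3 5 2)

r f' r' g g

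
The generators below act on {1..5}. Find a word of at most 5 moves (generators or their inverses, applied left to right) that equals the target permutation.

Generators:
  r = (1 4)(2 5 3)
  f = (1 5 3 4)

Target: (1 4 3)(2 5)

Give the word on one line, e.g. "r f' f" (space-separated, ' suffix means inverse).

r r f'

  after r: (1 4)(2 5 3)
  after r: (2 3 5)
  after f': (1 4 3)(2 5)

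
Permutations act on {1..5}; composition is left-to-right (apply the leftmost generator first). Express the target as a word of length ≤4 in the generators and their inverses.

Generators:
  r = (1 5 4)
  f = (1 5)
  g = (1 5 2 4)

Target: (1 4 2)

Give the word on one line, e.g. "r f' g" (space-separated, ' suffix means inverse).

  after g': (1 4 2 5)
  after f': (1 4 2)

g' f'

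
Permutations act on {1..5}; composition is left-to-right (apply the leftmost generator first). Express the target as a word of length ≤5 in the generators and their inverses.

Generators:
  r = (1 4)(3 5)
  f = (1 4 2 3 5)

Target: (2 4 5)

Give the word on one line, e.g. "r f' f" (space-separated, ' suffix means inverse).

  after r: (1 4)(3 5)
  after f': (2 4 5)
  after r: (1 4 3 5 2)
  after r: (2 4 5)

r f' r r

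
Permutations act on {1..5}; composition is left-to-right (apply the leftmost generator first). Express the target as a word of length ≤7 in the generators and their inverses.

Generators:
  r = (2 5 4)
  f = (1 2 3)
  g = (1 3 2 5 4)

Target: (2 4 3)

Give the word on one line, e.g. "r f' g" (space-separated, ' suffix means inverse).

r r g r g'

  after r: (2 5 4)
  after r: (2 4 5)
  after g: (1 3 2)
  after r: (1 3 5 4 2)
  after g': (2 4 3)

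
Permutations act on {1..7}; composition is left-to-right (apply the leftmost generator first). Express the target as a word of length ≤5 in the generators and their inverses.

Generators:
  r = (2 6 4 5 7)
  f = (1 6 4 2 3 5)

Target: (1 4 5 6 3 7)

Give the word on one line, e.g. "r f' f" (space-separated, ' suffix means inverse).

r r f' r'

  after r: (2 6 4 5 7)
  after r: (2 4 7 6 5)
  after f': (1 5 4 7)(2 6 3)
  after r': (1 4 5 6 3 7)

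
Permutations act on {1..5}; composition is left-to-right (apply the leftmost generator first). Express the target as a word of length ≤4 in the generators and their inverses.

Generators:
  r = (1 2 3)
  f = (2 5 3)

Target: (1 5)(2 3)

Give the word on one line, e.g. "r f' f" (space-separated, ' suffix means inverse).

f' r' f'

  after f': (2 3 5)
  after r': (1 3 5)
  after f': (1 5)(2 3)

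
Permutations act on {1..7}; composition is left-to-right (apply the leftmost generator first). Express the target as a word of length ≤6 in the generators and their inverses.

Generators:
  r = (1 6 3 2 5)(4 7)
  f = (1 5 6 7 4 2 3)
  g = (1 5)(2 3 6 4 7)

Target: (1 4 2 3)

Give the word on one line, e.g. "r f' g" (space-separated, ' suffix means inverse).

r' f g r' f

  after r': (1 5 2 3 6)(4 7)
  after f: (1 6 5 3 7 2)
  after g: (1 4 7 3 2 5 6)
  after r': (1 7 6 5)
  after f: (1 4 2 3)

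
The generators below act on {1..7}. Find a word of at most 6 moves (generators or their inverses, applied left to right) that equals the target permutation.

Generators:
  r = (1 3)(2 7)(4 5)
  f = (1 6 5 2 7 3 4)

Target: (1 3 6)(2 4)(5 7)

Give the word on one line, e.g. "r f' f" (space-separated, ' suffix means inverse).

f r f' r

  after f: (1 6 5 2 7 3 4)
  after r: (1 6 4 3 5 7)
  after f': (2 5)(3 6)(4 7)
  after r: (1 3 6)(2 4)(5 7)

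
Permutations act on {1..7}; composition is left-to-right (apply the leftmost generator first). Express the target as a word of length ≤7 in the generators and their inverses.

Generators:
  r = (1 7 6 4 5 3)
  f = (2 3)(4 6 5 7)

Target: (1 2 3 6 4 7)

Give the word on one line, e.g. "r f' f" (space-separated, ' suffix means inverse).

  after r: (1 7 6 4 5 3)
  after f': (1 5 2 3)(4 6 7)
  after r: (1 3 7 5 2)
  after f: (1 2)(3 4 6 5)
  after r': (1 2 3 6 4 7)

r f' r f r'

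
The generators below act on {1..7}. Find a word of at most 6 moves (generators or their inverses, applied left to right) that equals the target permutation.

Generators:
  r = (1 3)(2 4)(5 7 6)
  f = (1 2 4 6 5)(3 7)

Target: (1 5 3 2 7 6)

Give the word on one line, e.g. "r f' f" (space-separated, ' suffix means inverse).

r f r r

  after r: (1 3)(2 4)(5 7 6)
  after f: (1 7 5 3 2 6)
  after r: (1 6 3 4 2 5)
  after r: (1 5 3 2 7 6)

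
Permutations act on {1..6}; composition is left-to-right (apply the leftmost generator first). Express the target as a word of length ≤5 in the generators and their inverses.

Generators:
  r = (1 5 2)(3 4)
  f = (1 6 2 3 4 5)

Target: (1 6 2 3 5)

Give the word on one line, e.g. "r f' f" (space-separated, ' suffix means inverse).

  after r: (1 5 2)(3 4)
  after r: (1 2 5)
  after r: (3 4)
  after f: (1 6 2 3 5)

r r r f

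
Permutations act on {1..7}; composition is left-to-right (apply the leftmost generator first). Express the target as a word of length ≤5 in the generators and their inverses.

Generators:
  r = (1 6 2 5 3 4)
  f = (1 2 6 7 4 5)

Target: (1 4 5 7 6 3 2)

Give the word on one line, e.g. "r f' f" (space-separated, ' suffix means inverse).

  after r': (1 4 3 5 2 6)
  after f': (1 7 6 5)(3 4)
  after r: (1 7 2 5 6 3)
  after f: (1 4 5 7 6 3 2)

r' f' r f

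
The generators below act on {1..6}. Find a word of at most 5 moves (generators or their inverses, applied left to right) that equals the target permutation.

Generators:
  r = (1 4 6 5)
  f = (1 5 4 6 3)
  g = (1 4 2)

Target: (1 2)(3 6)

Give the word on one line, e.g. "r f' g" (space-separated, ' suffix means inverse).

g f r r g'

  after g: (1 4 2)
  after f: (1 6 3)(2 5 4)
  after r: (1 5 6 3 4 2)
  after r: (2 4)(3 6)
  after g': (1 2)(3 6)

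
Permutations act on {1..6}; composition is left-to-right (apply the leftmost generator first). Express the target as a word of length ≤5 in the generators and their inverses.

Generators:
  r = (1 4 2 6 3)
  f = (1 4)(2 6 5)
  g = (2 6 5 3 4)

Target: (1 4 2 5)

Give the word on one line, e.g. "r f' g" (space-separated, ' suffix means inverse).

r' g f' r

  after r': (1 3 6 2 4)
  after g: (1 4)(3 5)
  after f': (2 5 3 6)
  after r: (1 4 2 5)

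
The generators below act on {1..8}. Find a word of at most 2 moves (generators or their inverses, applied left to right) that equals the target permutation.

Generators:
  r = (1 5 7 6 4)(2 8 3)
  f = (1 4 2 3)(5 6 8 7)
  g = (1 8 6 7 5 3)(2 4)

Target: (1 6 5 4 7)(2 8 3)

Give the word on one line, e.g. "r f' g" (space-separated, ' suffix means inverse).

r' r'

  after r': (1 4 6 7 5)(2 3 8)
  after r': (1 6 5 4 7)(2 8 3)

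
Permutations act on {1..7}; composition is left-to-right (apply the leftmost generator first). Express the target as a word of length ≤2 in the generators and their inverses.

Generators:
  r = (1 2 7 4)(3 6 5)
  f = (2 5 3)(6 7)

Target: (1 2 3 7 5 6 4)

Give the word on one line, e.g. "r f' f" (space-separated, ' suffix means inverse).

f r

  after f: (2 5 3)(6 7)
  after r: (1 2 3 7 5 6 4)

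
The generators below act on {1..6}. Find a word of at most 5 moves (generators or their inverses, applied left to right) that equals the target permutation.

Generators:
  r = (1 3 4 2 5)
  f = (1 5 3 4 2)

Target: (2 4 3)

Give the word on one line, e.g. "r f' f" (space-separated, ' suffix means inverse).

  after f': (1 2 4 3 5)
  after r: (1 5 3)
  after f': (2 4 3)

f' r f'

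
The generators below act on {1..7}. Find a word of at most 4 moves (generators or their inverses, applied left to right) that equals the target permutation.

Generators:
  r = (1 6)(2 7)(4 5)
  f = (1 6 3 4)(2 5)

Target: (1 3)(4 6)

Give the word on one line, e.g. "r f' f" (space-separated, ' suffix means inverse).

  after f': (1 4 3 6)(2 5)
  after f': (1 3)(4 6)

f' f'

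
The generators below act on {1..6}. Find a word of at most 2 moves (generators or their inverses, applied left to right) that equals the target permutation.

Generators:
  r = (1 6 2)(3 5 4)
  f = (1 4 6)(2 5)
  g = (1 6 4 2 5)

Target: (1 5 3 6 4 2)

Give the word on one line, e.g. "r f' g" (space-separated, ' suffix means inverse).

  after r': (1 2 6)(3 4 5)
  after f: (1 5 3 6 4 2)

r' f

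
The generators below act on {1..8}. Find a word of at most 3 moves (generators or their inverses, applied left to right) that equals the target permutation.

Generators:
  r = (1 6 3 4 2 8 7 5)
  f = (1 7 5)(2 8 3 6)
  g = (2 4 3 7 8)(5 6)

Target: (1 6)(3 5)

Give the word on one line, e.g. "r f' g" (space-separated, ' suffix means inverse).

  after g: (2 4 3 7 8)(5 6)
  after r: (1 6)(3 5)

g r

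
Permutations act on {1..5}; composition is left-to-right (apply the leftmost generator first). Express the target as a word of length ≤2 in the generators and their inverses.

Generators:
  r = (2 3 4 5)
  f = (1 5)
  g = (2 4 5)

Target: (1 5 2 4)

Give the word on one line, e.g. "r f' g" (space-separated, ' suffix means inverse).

g f

  after g: (2 4 5)
  after f: (1 5 2 4)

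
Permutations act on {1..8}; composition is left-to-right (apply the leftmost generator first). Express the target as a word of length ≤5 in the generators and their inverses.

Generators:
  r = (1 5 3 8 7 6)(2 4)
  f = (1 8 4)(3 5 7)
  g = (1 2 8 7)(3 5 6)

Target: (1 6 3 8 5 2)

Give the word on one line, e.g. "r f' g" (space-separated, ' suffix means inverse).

r r g'

  after r: (1 5 3 8 7 6)(2 4)
  after r: (1 3 7)(5 8 6)
  after g': (1 6 3 8 5 2)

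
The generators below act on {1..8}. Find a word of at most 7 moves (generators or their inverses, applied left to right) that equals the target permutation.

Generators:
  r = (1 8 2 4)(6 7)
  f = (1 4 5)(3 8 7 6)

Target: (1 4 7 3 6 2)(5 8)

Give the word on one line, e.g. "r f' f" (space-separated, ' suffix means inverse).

r r f' f' r

  after r: (1 8 2 4)(6 7)
  after r: (1 2)(4 8)
  after f': (1 2 5 4 3 6 7 8)
  after f': (1 2 4 6 8 5)(3 7)
  after r: (1 4 7 3 6 2)(5 8)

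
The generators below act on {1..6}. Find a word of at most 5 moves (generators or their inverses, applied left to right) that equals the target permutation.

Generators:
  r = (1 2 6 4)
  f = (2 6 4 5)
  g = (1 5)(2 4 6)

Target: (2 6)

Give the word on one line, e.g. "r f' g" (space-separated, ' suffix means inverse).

  after r': (1 4 6 2)
  after f': (1 6 5 4 2)
  after f': (1 2)(4 5 6)
  after r': (2 4 5)
  after f': (2 6)

r' f' f' r' f'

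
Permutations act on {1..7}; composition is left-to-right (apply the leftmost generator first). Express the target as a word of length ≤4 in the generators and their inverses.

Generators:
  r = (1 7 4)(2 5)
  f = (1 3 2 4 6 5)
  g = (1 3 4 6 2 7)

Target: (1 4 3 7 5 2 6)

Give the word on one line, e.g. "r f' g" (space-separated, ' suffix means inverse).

  after g': (1 7 2 6 4 3)
  after r: (1 4 3 7 5 2 6)

g' r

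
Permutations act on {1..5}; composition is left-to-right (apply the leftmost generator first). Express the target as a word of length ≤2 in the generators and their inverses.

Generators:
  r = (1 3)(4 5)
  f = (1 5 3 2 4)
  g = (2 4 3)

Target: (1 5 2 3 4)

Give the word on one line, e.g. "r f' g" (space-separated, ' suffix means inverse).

  after r: (1 3)(4 5)
  after f': (1 5 2 3 4)

r f'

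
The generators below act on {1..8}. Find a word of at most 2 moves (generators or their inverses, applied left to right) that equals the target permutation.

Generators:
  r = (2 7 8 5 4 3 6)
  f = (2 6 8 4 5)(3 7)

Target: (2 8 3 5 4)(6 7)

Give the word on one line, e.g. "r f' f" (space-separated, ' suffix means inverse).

  after r': (2 6 3 4 5 8 7)
  after f: (2 8 3 5 4)(6 7)

r' f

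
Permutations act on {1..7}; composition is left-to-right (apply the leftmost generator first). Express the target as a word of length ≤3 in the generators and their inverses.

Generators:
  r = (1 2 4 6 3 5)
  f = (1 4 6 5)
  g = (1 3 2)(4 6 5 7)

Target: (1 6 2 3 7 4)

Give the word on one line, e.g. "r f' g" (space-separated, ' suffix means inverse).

g r g'

  after g: (1 3 2)(4 6 5 7)
  after r: (1 5 7 6)(3 4)
  after g': (1 6 2 3 7 4)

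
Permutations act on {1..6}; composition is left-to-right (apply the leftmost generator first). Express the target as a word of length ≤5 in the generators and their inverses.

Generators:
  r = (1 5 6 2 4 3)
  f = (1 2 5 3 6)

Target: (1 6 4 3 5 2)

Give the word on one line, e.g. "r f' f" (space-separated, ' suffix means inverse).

f f r

  after f: (1 2 5 3 6)
  after f: (1 5 6 2 3)
  after r: (1 6 4 3 5 2)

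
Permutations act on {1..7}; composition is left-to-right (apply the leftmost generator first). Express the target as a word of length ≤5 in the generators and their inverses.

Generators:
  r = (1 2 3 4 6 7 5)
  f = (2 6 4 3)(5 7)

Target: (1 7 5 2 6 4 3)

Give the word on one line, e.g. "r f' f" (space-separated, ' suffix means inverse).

f r' f'

  after f: (2 6 4 3)(5 7)
  after r': (1 5 6 3)(2 4)
  after f': (1 7 5 2 6 4 3)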